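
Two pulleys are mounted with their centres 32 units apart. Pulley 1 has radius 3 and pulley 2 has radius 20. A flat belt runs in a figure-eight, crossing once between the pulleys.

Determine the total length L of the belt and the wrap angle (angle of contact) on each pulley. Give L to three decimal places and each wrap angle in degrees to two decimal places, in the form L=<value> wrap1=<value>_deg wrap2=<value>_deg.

crossed belt: β = asin((r1+r2)/C) = asin(23/32) = 45.9514°
wrap1 = wrap2 = π + 2β = 271.9027°
tangent length = C·cosβ = 22.2486
L = (r1+r2)·wrap + 2·C·cosβ = 23·4.7456 + 2·22.2486 = 153.6459

L=153.646 wrap1=271.90_deg wrap2=271.90_deg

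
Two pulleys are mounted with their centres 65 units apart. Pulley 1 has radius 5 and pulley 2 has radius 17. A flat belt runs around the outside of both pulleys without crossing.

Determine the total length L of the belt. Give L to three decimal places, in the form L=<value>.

open belt: β = asin((r2−r1)/C) = asin(12/65) = 10.6387°
wrap1 = π − 2β = 158.7226°
wrap2 = π + 2β = 201.2774°
tangent length = C·cosβ = 63.8827
L = r1·wrap1 + r2·wrap2 + 2·C·cosβ = 5·2.7702 + 17·3.5130 + 2·63.8827 = 201.3368

L=201.337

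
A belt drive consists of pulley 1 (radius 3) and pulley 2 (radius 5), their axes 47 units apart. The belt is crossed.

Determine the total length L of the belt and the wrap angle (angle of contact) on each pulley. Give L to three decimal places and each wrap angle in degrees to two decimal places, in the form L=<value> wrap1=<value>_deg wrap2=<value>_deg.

L=120.498 wrap1=199.60_deg wrap2=199.60_deg

crossed belt: β = asin((r1+r2)/C) = asin(8/47) = 9.8002°
wrap1 = wrap2 = π + 2β = 199.6004°
tangent length = C·cosβ = 46.3141
L = (r1+r2)·wrap + 2·C·cosβ = 8·3.4837 + 2·46.3141 = 120.4978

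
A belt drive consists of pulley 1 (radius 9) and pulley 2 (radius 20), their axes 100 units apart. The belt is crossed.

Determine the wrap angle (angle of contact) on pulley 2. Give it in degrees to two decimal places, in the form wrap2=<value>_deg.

wrap2=213.72_deg

crossed belt: β = asin((r1+r2)/C) = asin(29/100) = 16.8580°
wrap1 = wrap2 = π + 2β = 213.7159°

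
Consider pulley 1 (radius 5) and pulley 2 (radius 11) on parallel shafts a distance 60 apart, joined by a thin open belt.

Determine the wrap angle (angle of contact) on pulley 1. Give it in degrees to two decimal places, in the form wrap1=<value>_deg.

wrap1=168.52_deg

open belt: β = asin((r2−r1)/C) = asin(6/60) = 5.7392°
wrap1 = π − 2β = 168.5217°
wrap2 = π + 2β = 191.4783°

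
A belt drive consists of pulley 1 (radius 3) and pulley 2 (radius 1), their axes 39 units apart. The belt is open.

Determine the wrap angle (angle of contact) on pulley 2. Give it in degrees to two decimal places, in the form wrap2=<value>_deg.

wrap2=174.12_deg

open belt: β = asin((r2−r1)/C) = asin(-2/39) = -2.9395°
wrap1 = π − 2β = 185.8791°
wrap2 = π + 2β = 174.1209°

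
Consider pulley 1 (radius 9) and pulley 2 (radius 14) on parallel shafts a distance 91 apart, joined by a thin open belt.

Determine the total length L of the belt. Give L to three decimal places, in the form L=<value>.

open belt: β = asin((r2−r1)/C) = asin(5/91) = 3.1497°
wrap1 = π − 2β = 173.7006°
wrap2 = π + 2β = 186.2994°
tangent length = C·cosβ = 90.8625
L = r1·wrap1 + r2·wrap2 + 2·C·cosβ = 9·3.0316 + 14·3.2515 + 2·90.8625 = 254.5314

L=254.531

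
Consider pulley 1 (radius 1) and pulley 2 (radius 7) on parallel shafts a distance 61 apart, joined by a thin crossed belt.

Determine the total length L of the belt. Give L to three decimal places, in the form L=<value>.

crossed belt: β = asin((r1+r2)/C) = asin(8/61) = 7.5359°
wrap1 = wrap2 = π + 2β = 195.0718°
tangent length = C·cosβ = 60.4731
L = (r1+r2)·wrap + 2·C·cosβ = 8·3.4046 + 2·60.4731 = 148.1834

L=148.183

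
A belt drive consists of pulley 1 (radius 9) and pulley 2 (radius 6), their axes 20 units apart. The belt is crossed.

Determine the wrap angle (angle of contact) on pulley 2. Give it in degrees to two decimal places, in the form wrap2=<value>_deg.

crossed belt: β = asin((r1+r2)/C) = asin(15/20) = 48.5904°
wrap1 = wrap2 = π + 2β = 277.1808°

wrap2=277.18_deg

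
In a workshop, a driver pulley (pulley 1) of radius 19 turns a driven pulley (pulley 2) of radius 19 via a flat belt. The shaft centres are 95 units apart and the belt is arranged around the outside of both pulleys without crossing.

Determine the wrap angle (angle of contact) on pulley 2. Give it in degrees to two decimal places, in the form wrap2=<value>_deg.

open belt: β = asin((r2−r1)/C) = asin(0/95) = 0.0000°
wrap1 = π − 2β = 180.0000°
wrap2 = π + 2β = 180.0000°

wrap2=180.00_deg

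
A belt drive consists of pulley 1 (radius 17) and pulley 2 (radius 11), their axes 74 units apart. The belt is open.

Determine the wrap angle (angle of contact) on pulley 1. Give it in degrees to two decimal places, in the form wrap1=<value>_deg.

open belt: β = asin((r2−r1)/C) = asin(-6/74) = -4.6507°
wrap1 = π − 2β = 189.3014°
wrap2 = π + 2β = 170.6986°

wrap1=189.30_deg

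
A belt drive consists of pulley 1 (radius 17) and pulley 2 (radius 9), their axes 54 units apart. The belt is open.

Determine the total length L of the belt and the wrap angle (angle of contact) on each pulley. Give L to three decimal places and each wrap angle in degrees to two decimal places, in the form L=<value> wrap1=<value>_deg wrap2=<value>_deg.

open belt: β = asin((r2−r1)/C) = asin(-8/54) = -8.5196°
wrap1 = π − 2β = 197.0392°
wrap2 = π + 2β = 162.9608°
tangent length = C·cosβ = 53.4041
L = r1·wrap1 + r2·wrap2 + 2·C·cosβ = 17·3.4390 + 9·2.8442 + 2·53.4041 = 190.8688

L=190.869 wrap1=197.04_deg wrap2=162.96_deg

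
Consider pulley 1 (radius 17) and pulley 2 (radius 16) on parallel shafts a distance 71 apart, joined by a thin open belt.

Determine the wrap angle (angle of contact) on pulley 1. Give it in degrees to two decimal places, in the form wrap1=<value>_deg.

open belt: β = asin((r2−r1)/C) = asin(-1/71) = -0.8070°
wrap1 = π − 2β = 181.6140°
wrap2 = π + 2β = 178.3860°

wrap1=181.61_deg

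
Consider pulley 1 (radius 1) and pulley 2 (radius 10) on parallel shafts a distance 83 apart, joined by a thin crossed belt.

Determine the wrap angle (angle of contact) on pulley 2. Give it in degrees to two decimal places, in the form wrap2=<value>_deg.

crossed belt: β = asin((r1+r2)/C) = asin(11/83) = 7.6158°
wrap1 = wrap2 = π + 2β = 195.2316°

wrap2=195.23_deg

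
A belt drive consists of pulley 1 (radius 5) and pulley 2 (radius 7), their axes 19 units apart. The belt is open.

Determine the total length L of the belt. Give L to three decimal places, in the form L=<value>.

open belt: β = asin((r2−r1)/C) = asin(2/19) = 6.0423°
wrap1 = π − 2β = 167.9153°
wrap2 = π + 2β = 192.0847°
tangent length = C·cosβ = 18.8944
L = r1·wrap1 + r2·wrap2 + 2·C·cosβ = 5·2.9307 + 7·3.3525 + 2·18.8944 = 75.9098

L=75.910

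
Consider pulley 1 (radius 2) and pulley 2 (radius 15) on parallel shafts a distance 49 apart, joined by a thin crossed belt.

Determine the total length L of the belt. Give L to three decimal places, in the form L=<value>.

L=157.366

crossed belt: β = asin((r1+r2)/C) = asin(17/49) = 20.3002°
wrap1 = wrap2 = π + 2β = 220.6004°
tangent length = C·cosβ = 45.9565
L = (r1+r2)·wrap + 2·C·cosβ = 17·3.8502 + 2·45.9565 = 157.3665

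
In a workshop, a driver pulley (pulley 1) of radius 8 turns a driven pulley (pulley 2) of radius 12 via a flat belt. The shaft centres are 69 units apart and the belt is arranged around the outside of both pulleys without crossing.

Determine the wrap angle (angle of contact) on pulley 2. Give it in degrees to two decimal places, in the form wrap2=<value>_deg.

wrap2=186.65_deg

open belt: β = asin((r2−r1)/C) = asin(4/69) = 3.3234°
wrap1 = π − 2β = 173.3533°
wrap2 = π + 2β = 186.6467°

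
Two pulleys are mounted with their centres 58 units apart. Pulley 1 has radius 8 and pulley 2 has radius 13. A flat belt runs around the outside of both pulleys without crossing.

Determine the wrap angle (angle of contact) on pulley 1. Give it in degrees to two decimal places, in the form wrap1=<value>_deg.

open belt: β = asin((r2−r1)/C) = asin(5/58) = 4.9454°
wrap1 = π − 2β = 170.1091°
wrap2 = π + 2β = 189.8909°

wrap1=170.11_deg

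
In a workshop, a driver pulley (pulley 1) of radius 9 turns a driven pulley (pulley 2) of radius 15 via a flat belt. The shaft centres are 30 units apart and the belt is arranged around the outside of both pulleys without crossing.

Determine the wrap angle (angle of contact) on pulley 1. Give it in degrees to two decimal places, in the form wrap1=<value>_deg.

wrap1=156.93_deg

open belt: β = asin((r2−r1)/C) = asin(6/30) = 11.5370°
wrap1 = π − 2β = 156.9261°
wrap2 = π + 2β = 203.0739°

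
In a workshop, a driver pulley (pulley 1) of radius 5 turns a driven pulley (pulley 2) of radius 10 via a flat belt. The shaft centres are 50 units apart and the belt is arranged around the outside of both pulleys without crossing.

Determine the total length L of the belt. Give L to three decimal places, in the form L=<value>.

L=147.624

open belt: β = asin((r2−r1)/C) = asin(5/50) = 5.7392°
wrap1 = π − 2β = 168.5217°
wrap2 = π + 2β = 191.4783°
tangent length = C·cosβ = 49.7494
L = r1·wrap1 + r2·wrap2 + 2·C·cosβ = 5·2.9413 + 10·3.3419 + 2·49.7494 = 147.6243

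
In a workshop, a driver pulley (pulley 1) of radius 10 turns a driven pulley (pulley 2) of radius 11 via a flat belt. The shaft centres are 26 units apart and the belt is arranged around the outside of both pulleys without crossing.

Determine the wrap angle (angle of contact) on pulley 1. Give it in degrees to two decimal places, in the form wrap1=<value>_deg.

open belt: β = asin((r2−r1)/C) = asin(1/26) = 2.2042°
wrap1 = π − 2β = 175.5915°
wrap2 = π + 2β = 184.4085°

wrap1=175.59_deg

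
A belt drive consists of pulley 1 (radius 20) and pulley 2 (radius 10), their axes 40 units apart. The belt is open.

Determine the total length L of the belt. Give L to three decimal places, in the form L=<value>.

open belt: β = asin((r2−r1)/C) = asin(-10/40) = -14.4775°
wrap1 = π − 2β = 208.9550°
wrap2 = π + 2β = 151.0450°
tangent length = C·cosβ = 38.7298
L = r1·wrap1 + r2·wrap2 + 2·C·cosβ = 20·3.6470 + 10·2.6362 + 2·38.7298 = 176.7611

L=176.761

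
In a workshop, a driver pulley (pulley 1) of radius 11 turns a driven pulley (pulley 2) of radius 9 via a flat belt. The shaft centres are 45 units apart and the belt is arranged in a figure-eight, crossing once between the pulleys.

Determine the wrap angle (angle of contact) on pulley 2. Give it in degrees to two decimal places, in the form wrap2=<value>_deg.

wrap2=232.78_deg

crossed belt: β = asin((r1+r2)/C) = asin(20/45) = 26.3878°
wrap1 = wrap2 = π + 2β = 232.7756°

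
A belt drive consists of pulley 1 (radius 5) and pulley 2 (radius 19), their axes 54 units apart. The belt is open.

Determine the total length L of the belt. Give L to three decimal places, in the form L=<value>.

L=187.049

open belt: β = asin((r2−r1)/C) = asin(14/54) = 15.0261°
wrap1 = π − 2β = 149.9478°
wrap2 = π + 2β = 210.0522°
tangent length = C·cosβ = 52.1536
L = r1·wrap1 + r2·wrap2 + 2·C·cosβ = 5·2.6171 + 19·3.6661 + 2·52.1536 = 187.0486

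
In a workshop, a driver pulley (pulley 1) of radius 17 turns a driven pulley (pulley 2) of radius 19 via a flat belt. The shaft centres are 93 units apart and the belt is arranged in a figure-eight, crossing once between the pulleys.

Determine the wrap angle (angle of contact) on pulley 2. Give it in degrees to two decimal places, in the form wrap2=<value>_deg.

wrap2=225.55_deg

crossed belt: β = asin((r1+r2)/C) = asin(36/93) = 22.7740°
wrap1 = wrap2 = π + 2β = 225.5479°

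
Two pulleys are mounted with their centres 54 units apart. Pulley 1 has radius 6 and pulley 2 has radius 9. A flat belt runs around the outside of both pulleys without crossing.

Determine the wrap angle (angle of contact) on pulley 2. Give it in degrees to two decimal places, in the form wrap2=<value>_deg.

open belt: β = asin((r2−r1)/C) = asin(3/54) = 3.1847°
wrap1 = π − 2β = 173.6305°
wrap2 = π + 2β = 186.3695°

wrap2=186.37_deg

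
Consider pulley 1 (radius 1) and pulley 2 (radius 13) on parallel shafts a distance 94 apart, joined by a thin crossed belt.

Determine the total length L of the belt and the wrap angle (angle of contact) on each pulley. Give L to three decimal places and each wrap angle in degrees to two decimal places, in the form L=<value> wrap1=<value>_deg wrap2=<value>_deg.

crossed belt: β = asin((r1+r2)/C) = asin(14/94) = 8.5653°
wrap1 = wrap2 = π + 2β = 197.1306°
tangent length = C·cosβ = 92.9516
L = (r1+r2)·wrap + 2·C·cosβ = 14·3.4406 + 2·92.9516 = 234.0713

L=234.071 wrap1=197.13_deg wrap2=197.13_deg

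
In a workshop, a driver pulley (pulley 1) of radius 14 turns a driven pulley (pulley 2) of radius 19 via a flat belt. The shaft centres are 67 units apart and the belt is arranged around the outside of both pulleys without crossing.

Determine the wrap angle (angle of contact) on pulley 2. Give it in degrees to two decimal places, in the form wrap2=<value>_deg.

wrap2=188.56_deg

open belt: β = asin((r2−r1)/C) = asin(5/67) = 4.2798°
wrap1 = π − 2β = 171.4404°
wrap2 = π + 2β = 188.5596°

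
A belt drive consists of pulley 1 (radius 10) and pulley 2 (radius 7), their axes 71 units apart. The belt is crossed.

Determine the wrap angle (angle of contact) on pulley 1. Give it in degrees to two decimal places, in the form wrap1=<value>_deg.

crossed belt: β = asin((r1+r2)/C) = asin(17/71) = 13.8533°
wrap1 = wrap2 = π + 2β = 207.7066°

wrap1=207.71_deg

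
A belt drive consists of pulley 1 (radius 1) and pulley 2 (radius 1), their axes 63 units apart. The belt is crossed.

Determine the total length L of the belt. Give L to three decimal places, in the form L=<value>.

crossed belt: β = asin((r1+r2)/C) = asin(2/63) = 1.8192°
wrap1 = wrap2 = π + 2β = 183.6384°
tangent length = C·cosβ = 62.9682
L = (r1+r2)·wrap + 2·C·cosβ = 2·3.2051 + 2·62.9682 = 132.3467

L=132.347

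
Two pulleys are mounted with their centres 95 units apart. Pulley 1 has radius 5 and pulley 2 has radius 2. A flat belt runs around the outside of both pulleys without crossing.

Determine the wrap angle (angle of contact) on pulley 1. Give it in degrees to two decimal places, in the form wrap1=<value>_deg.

open belt: β = asin((r2−r1)/C) = asin(-3/95) = -1.8096°
wrap1 = π − 2β = 183.6193°
wrap2 = π + 2β = 176.3807°

wrap1=183.62_deg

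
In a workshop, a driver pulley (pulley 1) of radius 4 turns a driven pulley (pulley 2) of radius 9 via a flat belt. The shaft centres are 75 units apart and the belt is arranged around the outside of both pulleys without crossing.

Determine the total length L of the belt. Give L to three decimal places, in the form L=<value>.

L=191.174

open belt: β = asin((r2−r1)/C) = asin(5/75) = 3.8226°
wrap1 = π − 2β = 172.3549°
wrap2 = π + 2β = 187.6451°
tangent length = C·cosβ = 74.8331
L = r1·wrap1 + r2·wrap2 + 2·C·cosβ = 4·3.0082 + 9·3.2750 + 2·74.8331 = 191.1742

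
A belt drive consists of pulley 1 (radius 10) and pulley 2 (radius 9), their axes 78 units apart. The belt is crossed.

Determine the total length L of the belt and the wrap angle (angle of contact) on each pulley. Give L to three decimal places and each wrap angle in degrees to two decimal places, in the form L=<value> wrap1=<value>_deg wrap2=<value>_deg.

L=220.342 wrap1=208.20_deg wrap2=208.20_deg

crossed belt: β = asin((r1+r2)/C) = asin(19/78) = 14.0985°
wrap1 = wrap2 = π + 2β = 208.1970°
tangent length = C·cosβ = 75.6505
L = (r1+r2)·wrap + 2·C·cosβ = 19·3.6337 + 2·75.6505 = 220.3418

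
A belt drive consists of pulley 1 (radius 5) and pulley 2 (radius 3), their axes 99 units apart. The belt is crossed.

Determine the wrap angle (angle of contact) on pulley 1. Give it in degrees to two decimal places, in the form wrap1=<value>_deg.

crossed belt: β = asin((r1+r2)/C) = asin(8/99) = 4.6350°
wrap1 = wrap2 = π + 2β = 189.2700°

wrap1=189.27_deg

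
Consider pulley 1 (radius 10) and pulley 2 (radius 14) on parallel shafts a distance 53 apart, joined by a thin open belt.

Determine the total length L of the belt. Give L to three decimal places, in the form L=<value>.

open belt: β = asin((r2−r1)/C) = asin(4/53) = 4.3283°
wrap1 = π − 2β = 171.3433°
wrap2 = π + 2β = 188.6567°
tangent length = C·cosβ = 52.8488
L = r1·wrap1 + r2·wrap2 + 2·C·cosβ = 10·2.9905 + 14·3.2927 + 2·52.8488 = 181.7003

L=181.700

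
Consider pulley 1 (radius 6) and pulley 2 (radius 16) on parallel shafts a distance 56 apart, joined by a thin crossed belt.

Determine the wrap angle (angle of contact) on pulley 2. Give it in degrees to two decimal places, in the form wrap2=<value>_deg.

wrap2=226.26_deg

crossed belt: β = asin((r1+r2)/C) = asin(22/56) = 23.1324°
wrap1 = wrap2 = π + 2β = 226.2648°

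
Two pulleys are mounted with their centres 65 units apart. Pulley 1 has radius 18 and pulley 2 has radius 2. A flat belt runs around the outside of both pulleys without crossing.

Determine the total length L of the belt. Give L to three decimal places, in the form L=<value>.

L=196.791

open belt: β = asin((r2−r1)/C) = asin(-16/65) = -14.2500°
wrap1 = π − 2β = 208.5001°
wrap2 = π + 2β = 151.4999°
tangent length = C·cosβ = 63.0000
L = r1·wrap1 + r2·wrap2 + 2·C·cosβ = 18·3.6390 + 2·2.6442 + 2·63.0000 = 196.7906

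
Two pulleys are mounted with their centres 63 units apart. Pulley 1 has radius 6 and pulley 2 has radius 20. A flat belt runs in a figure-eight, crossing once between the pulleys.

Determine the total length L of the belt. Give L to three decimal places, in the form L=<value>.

L=218.572

crossed belt: β = asin((r1+r2)/C) = asin(26/63) = 24.3745°
wrap1 = wrap2 = π + 2β = 228.7489°
tangent length = C·cosβ = 57.3847
L = (r1+r2)·wrap + 2·C·cosβ = 26·3.9924 + 2·57.3847 = 218.5723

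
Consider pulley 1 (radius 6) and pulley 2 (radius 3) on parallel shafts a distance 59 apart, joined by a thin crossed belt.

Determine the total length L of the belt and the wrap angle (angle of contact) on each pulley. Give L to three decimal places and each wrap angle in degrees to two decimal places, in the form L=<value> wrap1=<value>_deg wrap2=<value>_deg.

L=147.650 wrap1=197.55_deg wrap2=197.55_deg

crossed belt: β = asin((r1+r2)/C) = asin(9/59) = 8.7743°
wrap1 = wrap2 = π + 2β = 197.5486°
tangent length = C·cosβ = 58.3095
L = (r1+r2)·wrap + 2·C·cosβ = 9·3.4479 + 2·58.3095 = 147.6499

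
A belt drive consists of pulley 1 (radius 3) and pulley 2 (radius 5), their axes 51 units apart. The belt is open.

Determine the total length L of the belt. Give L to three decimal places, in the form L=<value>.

open belt: β = asin((r2−r1)/C) = asin(2/51) = 2.2475°
wrap1 = π − 2β = 175.5051°
wrap2 = π + 2β = 184.4949°
tangent length = C·cosβ = 50.9608
L = r1·wrap1 + r2·wrap2 + 2·C·cosβ = 3·3.0631 + 5·3.2200 + 2·50.9608 = 127.2112

L=127.211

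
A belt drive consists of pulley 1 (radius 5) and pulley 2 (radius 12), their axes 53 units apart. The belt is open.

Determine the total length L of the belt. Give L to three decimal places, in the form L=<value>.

open belt: β = asin((r2−r1)/C) = asin(7/53) = 7.5895°
wrap1 = π − 2β = 164.8209°
wrap2 = π + 2β = 195.1791°
tangent length = C·cosβ = 52.5357
L = r1·wrap1 + r2·wrap2 + 2·C·cosβ = 5·2.8767 + 12·3.4065 + 2·52.5357 = 160.3330

L=160.333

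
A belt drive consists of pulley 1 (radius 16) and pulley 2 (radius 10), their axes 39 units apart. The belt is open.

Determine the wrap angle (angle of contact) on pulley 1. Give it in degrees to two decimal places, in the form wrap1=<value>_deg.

open belt: β = asin((r2−r1)/C) = asin(-6/39) = -8.8499°
wrap1 = π − 2β = 197.6998°
wrap2 = π + 2β = 162.3002°

wrap1=197.70_deg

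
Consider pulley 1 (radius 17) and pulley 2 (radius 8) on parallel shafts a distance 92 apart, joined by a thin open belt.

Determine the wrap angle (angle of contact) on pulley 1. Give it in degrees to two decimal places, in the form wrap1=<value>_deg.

open belt: β = asin((r2−r1)/C) = asin(-9/92) = -5.6140°
wrap1 = π − 2β = 191.2280°
wrap2 = π + 2β = 168.7720°

wrap1=191.23_deg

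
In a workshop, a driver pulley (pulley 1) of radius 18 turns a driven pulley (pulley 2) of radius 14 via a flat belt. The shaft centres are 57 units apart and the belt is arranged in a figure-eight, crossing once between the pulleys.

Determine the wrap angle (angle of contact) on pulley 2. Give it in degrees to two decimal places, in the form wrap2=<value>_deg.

crossed belt: β = asin((r1+r2)/C) = asin(32/57) = 34.1529°
wrap1 = wrap2 = π + 2β = 248.3058°

wrap2=248.31_deg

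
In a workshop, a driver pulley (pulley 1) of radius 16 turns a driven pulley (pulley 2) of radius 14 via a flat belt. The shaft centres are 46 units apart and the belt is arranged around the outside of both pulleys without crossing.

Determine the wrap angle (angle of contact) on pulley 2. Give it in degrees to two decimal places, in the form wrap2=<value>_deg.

wrap2=175.02_deg

open belt: β = asin((r2−r1)/C) = asin(-2/46) = -2.4919°
wrap1 = π − 2β = 184.9838°
wrap2 = π + 2β = 175.0162°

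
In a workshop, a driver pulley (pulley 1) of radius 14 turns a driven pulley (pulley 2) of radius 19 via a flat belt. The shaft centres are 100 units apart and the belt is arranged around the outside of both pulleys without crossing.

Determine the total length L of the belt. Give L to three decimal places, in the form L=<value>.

L=303.923

open belt: β = asin((r2−r1)/C) = asin(5/100) = 2.8660°
wrap1 = π − 2β = 174.2680°
wrap2 = π + 2β = 185.7320°
tangent length = C·cosβ = 99.8749
L = r1·wrap1 + r2·wrap2 + 2·C·cosβ = 14·3.0416 + 19·3.2416 + 2·99.8749 = 303.9226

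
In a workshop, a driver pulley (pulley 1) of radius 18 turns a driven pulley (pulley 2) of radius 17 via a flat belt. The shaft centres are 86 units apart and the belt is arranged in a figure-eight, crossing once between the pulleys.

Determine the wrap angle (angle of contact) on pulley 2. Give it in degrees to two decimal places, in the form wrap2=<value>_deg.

wrap2=228.03_deg

crossed belt: β = asin((r1+r2)/C) = asin(35/86) = 24.0151°
wrap1 = wrap2 = π + 2β = 228.0301°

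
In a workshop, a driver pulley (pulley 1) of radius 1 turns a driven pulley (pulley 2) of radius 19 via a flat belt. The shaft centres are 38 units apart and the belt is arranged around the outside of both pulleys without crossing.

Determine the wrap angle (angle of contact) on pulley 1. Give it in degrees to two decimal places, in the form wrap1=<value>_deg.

open belt: β = asin((r2−r1)/C) = asin(18/38) = 28.2737°
wrap1 = π − 2β = 123.4526°
wrap2 = π + 2β = 236.5474°

wrap1=123.45_deg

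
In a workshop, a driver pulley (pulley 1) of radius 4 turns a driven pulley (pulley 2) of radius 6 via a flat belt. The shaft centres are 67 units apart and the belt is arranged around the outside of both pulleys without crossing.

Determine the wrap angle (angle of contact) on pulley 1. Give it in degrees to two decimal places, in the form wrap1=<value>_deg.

wrap1=176.58_deg

open belt: β = asin((r2−r1)/C) = asin(2/67) = 1.7106°
wrap1 = π − 2β = 176.5788°
wrap2 = π + 2β = 183.4212°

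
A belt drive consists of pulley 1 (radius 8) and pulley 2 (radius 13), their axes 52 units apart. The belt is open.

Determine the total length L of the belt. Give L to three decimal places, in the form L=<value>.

L=170.455

open belt: β = asin((r2−r1)/C) = asin(5/52) = 5.5177°
wrap1 = π − 2β = 168.9645°
wrap2 = π + 2β = 191.0355°
tangent length = C·cosβ = 51.7591
L = r1·wrap1 + r2·wrap2 + 2·C·cosβ = 8·2.9490 + 13·3.3342 + 2·51.7591 = 170.4546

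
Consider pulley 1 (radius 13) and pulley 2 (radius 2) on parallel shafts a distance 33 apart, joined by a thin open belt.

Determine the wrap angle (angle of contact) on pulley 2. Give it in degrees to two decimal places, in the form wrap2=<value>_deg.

open belt: β = asin((r2−r1)/C) = asin(-11/33) = -19.4712°
wrap1 = π − 2β = 218.9424°
wrap2 = π + 2β = 141.0576°

wrap2=141.06_deg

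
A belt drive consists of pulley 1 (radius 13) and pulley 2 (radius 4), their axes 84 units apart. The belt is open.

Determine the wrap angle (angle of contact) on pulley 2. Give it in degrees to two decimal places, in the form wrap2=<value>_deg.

open belt: β = asin((r2−r1)/C) = asin(-9/84) = -6.1506°
wrap1 = π − 2β = 192.3013°
wrap2 = π + 2β = 167.6987°

wrap2=167.70_deg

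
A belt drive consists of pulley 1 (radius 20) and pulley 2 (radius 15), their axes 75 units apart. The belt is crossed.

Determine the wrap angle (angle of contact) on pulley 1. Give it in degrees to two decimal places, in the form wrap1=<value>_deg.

wrap1=235.64_deg

crossed belt: β = asin((r1+r2)/C) = asin(35/75) = 27.8181°
wrap1 = wrap2 = π + 2β = 235.6363°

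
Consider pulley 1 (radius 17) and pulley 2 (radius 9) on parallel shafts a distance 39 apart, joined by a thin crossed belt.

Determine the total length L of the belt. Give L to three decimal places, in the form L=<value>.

crossed belt: β = asin((r1+r2)/C) = asin(26/39) = 41.8103°
wrap1 = wrap2 = π + 2β = 263.6206°
tangent length = C·cosβ = 29.0689
L = (r1+r2)·wrap + 2·C·cosβ = 26·4.6010 + 2·29.0689 = 177.7650

L=177.765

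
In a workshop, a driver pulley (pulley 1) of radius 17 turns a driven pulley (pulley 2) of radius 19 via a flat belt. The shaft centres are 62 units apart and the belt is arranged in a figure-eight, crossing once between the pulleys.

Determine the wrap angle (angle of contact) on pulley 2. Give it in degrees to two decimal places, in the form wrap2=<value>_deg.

crossed belt: β = asin((r1+r2)/C) = asin(36/62) = 35.4959°
wrap1 = wrap2 = π + 2β = 250.9919°

wrap2=250.99_deg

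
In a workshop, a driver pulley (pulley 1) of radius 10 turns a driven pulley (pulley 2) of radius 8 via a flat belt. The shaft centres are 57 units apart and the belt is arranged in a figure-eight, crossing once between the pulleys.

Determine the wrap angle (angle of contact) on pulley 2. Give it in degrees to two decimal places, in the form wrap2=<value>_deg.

crossed belt: β = asin((r1+r2)/C) = asin(18/57) = 18.4085°
wrap1 = wrap2 = π + 2β = 216.8170°

wrap2=216.82_deg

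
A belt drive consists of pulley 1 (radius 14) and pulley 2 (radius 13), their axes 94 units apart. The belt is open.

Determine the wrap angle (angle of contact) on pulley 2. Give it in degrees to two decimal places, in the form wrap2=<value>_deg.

open belt: β = asin((r2−r1)/C) = asin(-1/94) = -0.6095°
wrap1 = π − 2β = 181.2191°
wrap2 = π + 2β = 178.7809°

wrap2=178.78_deg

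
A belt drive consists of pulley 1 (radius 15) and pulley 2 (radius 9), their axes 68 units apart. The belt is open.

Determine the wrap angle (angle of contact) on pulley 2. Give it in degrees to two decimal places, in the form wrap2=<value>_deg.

open belt: β = asin((r2−r1)/C) = asin(-6/68) = -5.0621°
wrap1 = π − 2β = 190.1242°
wrap2 = π + 2β = 169.8758°

wrap2=169.88_deg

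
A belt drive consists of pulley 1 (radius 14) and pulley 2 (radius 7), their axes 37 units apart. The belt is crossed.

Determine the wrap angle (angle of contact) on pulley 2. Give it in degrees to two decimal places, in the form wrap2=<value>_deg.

wrap2=249.16_deg

crossed belt: β = asin((r1+r2)/C) = asin(21/37) = 34.5808°
wrap1 = wrap2 = π + 2β = 249.1616°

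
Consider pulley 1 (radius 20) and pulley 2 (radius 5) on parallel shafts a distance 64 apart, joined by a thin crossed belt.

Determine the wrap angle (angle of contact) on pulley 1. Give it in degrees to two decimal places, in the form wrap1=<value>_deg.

crossed belt: β = asin((r1+r2)/C) = asin(25/64) = 22.9934°
wrap1 = wrap2 = π + 2β = 225.9868°

wrap1=225.99_deg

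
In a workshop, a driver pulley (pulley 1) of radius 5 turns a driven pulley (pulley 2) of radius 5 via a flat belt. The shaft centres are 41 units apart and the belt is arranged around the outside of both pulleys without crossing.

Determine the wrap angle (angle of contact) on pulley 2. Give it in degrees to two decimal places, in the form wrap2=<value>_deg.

open belt: β = asin((r2−r1)/C) = asin(0/41) = 0.0000°
wrap1 = π − 2β = 180.0000°
wrap2 = π + 2β = 180.0000°

wrap2=180.00_deg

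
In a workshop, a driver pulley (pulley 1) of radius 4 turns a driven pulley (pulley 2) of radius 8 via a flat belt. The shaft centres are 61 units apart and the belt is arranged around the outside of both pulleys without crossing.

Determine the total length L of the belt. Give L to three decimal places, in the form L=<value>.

L=159.962

open belt: β = asin((r2−r1)/C) = asin(4/61) = 3.7598°
wrap1 = π − 2β = 172.4804°
wrap2 = π + 2β = 187.5196°
tangent length = C·cosβ = 60.8687
L = r1·wrap1 + r2·wrap2 + 2·C·cosβ = 4·3.0104 + 8·3.2728 + 2·60.8687 = 159.9615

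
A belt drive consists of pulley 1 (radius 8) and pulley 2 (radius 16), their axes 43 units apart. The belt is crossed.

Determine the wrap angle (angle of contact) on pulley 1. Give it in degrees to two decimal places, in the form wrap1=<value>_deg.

crossed belt: β = asin((r1+r2)/C) = asin(24/43) = 33.9272°
wrap1 = wrap2 = π + 2β = 247.8545°

wrap1=247.85_deg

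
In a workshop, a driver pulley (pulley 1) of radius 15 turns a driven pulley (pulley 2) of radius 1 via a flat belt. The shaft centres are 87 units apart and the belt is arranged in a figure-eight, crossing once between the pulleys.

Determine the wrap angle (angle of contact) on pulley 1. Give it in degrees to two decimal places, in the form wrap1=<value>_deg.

crossed belt: β = asin((r1+r2)/C) = asin(16/87) = 10.5975°
wrap1 = wrap2 = π + 2β = 201.1950°

wrap1=201.19_deg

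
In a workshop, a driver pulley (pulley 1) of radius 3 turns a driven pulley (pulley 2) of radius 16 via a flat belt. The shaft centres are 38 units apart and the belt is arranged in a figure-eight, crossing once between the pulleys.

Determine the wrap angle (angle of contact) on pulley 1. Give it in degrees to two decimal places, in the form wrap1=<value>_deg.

crossed belt: β = asin((r1+r2)/C) = asin(19/38) = 30.0000°
wrap1 = wrap2 = π + 2β = 240.0000°

wrap1=240.00_deg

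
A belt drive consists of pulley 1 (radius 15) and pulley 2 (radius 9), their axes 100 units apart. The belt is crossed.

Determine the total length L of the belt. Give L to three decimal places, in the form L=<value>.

crossed belt: β = asin((r1+r2)/C) = asin(24/100) = 13.8865°
wrap1 = wrap2 = π + 2β = 207.7731°
tangent length = C·cosβ = 97.0773
L = (r1+r2)·wrap + 2·C·cosβ = 24·3.6263 + 2·97.0773 = 281.1864

L=281.186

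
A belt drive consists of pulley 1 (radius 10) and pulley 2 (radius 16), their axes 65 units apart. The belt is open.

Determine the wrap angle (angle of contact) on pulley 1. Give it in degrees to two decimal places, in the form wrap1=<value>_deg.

wrap1=169.41_deg

open belt: β = asin((r2−r1)/C) = asin(6/65) = 5.2964°
wrap1 = π − 2β = 169.4072°
wrap2 = π + 2β = 190.5928°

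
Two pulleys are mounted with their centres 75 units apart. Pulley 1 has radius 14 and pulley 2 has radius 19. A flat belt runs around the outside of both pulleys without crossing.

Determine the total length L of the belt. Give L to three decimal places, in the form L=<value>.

open belt: β = asin((r2−r1)/C) = asin(5/75) = 3.8226°
wrap1 = π − 2β = 172.3549°
wrap2 = π + 2β = 187.6451°
tangent length = C·cosβ = 74.8331
L = r1·wrap1 + r2·wrap2 + 2·C·cosβ = 14·3.0082 + 19·3.2750 + 2·74.8331 = 254.0060

L=254.006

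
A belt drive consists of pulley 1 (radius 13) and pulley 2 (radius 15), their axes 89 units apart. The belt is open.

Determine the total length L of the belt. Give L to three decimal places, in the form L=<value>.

L=266.010

open belt: β = asin((r2−r1)/C) = asin(2/89) = 1.2877°
wrap1 = π − 2β = 177.4247°
wrap2 = π + 2β = 182.5753°
tangent length = C·cosβ = 88.9775
L = r1·wrap1 + r2·wrap2 + 2·C·cosβ = 13·3.0966 + 15·3.1865 + 2·88.9775 = 266.0095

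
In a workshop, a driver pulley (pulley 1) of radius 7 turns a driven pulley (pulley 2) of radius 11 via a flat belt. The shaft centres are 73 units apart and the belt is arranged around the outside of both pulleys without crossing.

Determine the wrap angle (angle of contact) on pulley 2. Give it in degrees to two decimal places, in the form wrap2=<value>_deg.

open belt: β = asin((r2−r1)/C) = asin(4/73) = 3.1411°
wrap1 = π − 2β = 173.7179°
wrap2 = π + 2β = 186.2821°

wrap2=186.28_deg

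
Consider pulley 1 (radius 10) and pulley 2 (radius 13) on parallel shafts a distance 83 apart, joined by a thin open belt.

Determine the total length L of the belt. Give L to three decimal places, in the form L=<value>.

open belt: β = asin((r2−r1)/C) = asin(3/83) = 2.0714°
wrap1 = π − 2β = 175.8572°
wrap2 = π + 2β = 184.1428°
tangent length = C·cosβ = 82.9458
L = r1·wrap1 + r2·wrap2 + 2·C·cosβ = 10·3.0693 + 13·3.2139 + 2·82.9458 = 238.3651

L=238.365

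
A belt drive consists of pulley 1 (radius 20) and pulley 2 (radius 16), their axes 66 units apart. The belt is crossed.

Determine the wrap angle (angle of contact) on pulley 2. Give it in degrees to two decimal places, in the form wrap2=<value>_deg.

crossed belt: β = asin((r1+r2)/C) = asin(36/66) = 33.0557°
wrap1 = wrap2 = π + 2β = 246.1115°

wrap2=246.11_deg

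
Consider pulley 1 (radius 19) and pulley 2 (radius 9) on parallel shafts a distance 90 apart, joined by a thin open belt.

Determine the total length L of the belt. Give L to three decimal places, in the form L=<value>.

L=269.077

open belt: β = asin((r2−r1)/C) = asin(-10/90) = -6.3794°
wrap1 = π − 2β = 192.7587°
wrap2 = π + 2β = 167.2413°
tangent length = C·cosβ = 89.4427
L = r1·wrap1 + r2·wrap2 + 2·C·cosβ = 19·3.3643 + 9·2.9189 + 2·89.4427 = 269.0769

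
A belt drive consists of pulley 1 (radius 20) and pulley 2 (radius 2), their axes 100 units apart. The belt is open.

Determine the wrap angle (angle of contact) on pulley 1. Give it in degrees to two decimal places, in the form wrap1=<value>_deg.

open belt: β = asin((r2−r1)/C) = asin(-18/100) = -10.3698°
wrap1 = π − 2β = 200.7395°
wrap2 = π + 2β = 159.2605°

wrap1=200.74_deg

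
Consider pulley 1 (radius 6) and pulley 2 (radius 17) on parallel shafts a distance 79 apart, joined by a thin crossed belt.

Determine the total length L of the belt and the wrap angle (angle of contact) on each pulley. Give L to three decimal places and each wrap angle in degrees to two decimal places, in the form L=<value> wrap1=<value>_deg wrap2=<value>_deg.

crossed belt: β = asin((r1+r2)/C) = asin(23/79) = 16.9262°
wrap1 = wrap2 = π + 2β = 213.8523°
tangent length = C·cosβ = 75.5778
L = (r1+r2)·wrap + 2·C·cosβ = 23·3.7324 + 2·75.5778 = 237.0014

L=237.001 wrap1=213.85_deg wrap2=213.85_deg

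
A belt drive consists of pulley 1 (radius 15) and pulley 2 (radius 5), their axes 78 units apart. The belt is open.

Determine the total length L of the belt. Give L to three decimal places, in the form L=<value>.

open belt: β = asin((r2−r1)/C) = asin(-10/78) = -7.3659°
wrap1 = π − 2β = 194.7318°
wrap2 = π + 2β = 165.2682°
tangent length = C·cosβ = 77.3563
L = r1·wrap1 + r2·wrap2 + 2·C·cosβ = 15·3.3987 + 5·2.8845 + 2·77.3563 = 220.1157

L=220.116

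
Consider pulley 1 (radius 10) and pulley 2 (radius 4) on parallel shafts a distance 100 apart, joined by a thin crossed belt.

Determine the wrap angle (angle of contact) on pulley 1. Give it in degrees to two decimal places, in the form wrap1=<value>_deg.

wrap1=196.10_deg

crossed belt: β = asin((r1+r2)/C) = asin(14/100) = 8.0478°
wrap1 = wrap2 = π + 2β = 196.0957°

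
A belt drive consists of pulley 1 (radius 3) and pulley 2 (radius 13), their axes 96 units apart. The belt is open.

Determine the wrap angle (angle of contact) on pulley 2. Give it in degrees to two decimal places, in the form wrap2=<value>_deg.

open belt: β = asin((r2−r1)/C) = asin(10/96) = 5.9792°
wrap1 = π − 2β = 168.0417°
wrap2 = π + 2β = 191.9583°

wrap2=191.96_deg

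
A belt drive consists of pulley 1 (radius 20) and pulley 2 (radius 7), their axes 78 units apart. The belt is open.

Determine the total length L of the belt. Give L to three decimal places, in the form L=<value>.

open belt: β = asin((r2−r1)/C) = asin(-13/78) = -9.5941°
wrap1 = π − 2β = 199.1881°
wrap2 = π + 2β = 160.8119°
tangent length = C·cosβ = 76.9090
L = r1·wrap1 + r2·wrap2 + 2·C·cosβ = 20·3.4765 + 7·2.8067 + 2·76.9090 = 242.9947

L=242.995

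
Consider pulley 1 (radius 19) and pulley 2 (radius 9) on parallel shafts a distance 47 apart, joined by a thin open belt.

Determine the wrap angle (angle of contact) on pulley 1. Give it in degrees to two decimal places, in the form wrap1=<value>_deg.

wrap1=204.57_deg

open belt: β = asin((r2−r1)/C) = asin(-10/47) = -12.2845°
wrap1 = π − 2β = 204.5690°
wrap2 = π + 2β = 155.4310°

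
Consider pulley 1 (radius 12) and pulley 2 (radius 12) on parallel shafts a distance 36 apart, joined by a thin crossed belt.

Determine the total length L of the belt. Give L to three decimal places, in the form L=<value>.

L=164.091

crossed belt: β = asin((r1+r2)/C) = asin(24/36) = 41.8103°
wrap1 = wrap2 = π + 2β = 263.6206°
tangent length = C·cosβ = 26.8328
L = (r1+r2)·wrap + 2·C·cosβ = 24·4.6010 + 2·26.8328 = 164.0908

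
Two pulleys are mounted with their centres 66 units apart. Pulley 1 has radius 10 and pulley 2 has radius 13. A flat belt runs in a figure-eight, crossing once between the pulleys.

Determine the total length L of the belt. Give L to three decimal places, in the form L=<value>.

crossed belt: β = asin((r1+r2)/C) = asin(23/66) = 20.3947°
wrap1 = wrap2 = π + 2β = 220.7893°
tangent length = C·cosβ = 61.8628
L = (r1+r2)·wrap + 2·C·cosβ = 23·3.8535 + 2·61.8628 = 212.3560

L=212.356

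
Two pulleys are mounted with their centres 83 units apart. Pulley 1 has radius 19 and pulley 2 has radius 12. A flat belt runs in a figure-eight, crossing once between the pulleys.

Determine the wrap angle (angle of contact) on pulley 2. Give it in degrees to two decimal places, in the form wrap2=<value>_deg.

crossed belt: β = asin((r1+r2)/C) = asin(31/83) = 21.9313°
wrap1 = wrap2 = π + 2β = 223.8625°

wrap2=223.86_deg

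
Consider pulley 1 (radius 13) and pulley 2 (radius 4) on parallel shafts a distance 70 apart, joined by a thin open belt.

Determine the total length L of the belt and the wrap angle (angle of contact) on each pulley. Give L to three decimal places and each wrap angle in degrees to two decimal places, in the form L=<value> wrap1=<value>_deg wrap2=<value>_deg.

open belt: β = asin((r2−r1)/C) = asin(-9/70) = -7.3870°
wrap1 = π − 2β = 194.7741°
wrap2 = π + 2β = 165.2259°
tangent length = C·cosβ = 69.4190
L = r1·wrap1 + r2·wrap2 + 2·C·cosβ = 13·3.3994 + 4·2.8837 + 2·69.4190 = 194.5658

L=194.566 wrap1=194.77_deg wrap2=165.23_deg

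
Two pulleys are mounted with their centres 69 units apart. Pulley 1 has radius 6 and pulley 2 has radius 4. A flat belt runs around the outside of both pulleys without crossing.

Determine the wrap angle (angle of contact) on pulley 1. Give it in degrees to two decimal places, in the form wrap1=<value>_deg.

wrap1=183.32_deg

open belt: β = asin((r2−r1)/C) = asin(-2/69) = -1.6610°
wrap1 = π − 2β = 183.3220°
wrap2 = π + 2β = 176.6780°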